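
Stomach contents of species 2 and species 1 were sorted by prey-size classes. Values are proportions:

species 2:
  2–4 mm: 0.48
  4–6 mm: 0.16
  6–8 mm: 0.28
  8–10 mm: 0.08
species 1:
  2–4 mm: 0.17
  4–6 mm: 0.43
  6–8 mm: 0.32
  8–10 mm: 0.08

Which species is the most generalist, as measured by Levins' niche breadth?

Σp_2ᵢ² = 0.48² + 0.16² + 0.28² + 0.08² = 0.2304 + 0.0256 + 0.0784 + 0.0064 = 0.3408
B_2 = 1 / 0.3408 = 2.9343
Σp_1ᵢ² = 0.17² + 0.43² + 0.32² + 0.08² = 0.0289 + 0.1849 + 0.1024 + 0.0064 = 0.3226
B_1 = 1 / 0.3226 = 3.0998
Highest B → broadest niche (most generalist): species 1 (B = 3.10).

species 1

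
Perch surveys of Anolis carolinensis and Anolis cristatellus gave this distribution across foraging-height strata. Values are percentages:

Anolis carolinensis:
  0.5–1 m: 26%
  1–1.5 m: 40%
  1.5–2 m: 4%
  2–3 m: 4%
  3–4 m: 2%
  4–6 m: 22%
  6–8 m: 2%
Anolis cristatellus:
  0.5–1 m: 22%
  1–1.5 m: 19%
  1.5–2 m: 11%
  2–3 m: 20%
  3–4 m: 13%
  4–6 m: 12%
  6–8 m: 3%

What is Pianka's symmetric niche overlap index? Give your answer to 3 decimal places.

Convert percentages to proportions (divide by 100).
Σ p₁ᵢp₂ᵢ = 0.0572 + 0.0760 + 0.0044 + 0.0080 + 0.0026 + 0.0264 + 0.0006 = 0.1752
Σp_1ᵢ² = 0.26² + 0.40² + 0.04² + 0.04² + 0.02² + 0.22² + 0.02² = 0.0676 + 0.1600 + 0.0016 + 0.0016 + 0.0004 + 0.0484 + 0.0004 = 0.2800
Σp_2ᵢ² = 0.22² + 0.19² + 0.11² + 0.20² + 0.13² + 0.12² + 0.03² = 0.0484 + 0.0361 + 0.0121 + 0.0400 + 0.0169 + 0.0144 + 0.0009 = 0.1688
O = 0.1752 / √(0.2800 × 0.1688) = 0.1752 / 0.217403 = 0.80588

0.806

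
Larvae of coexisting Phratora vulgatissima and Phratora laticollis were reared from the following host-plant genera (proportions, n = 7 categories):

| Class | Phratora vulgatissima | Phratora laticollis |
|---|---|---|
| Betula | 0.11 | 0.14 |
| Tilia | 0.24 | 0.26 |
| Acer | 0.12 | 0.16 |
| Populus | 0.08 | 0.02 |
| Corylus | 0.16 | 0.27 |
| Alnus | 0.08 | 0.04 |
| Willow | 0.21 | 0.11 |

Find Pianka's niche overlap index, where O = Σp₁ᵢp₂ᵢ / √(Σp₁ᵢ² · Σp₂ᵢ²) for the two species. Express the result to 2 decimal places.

0.92

Σ p₁ᵢp₂ᵢ = 0.0154 + 0.0624 + 0.0192 + 0.0016 + 0.0432 + 0.0032 + 0.0231 = 0.1681
Σp_1ᵢ² = 0.11² + 0.24² + 0.12² + 0.08² + 0.16² + 0.08² + 0.21² = 0.0121 + 0.0576 + 0.0144 + 0.0064 + 0.0256 + 0.0064 + 0.0441 = 0.1666
Σp_2ᵢ² = 0.14² + 0.26² + 0.16² + 0.02² + 0.27² + 0.04² + 0.11² = 0.0196 + 0.0676 + 0.0256 + 0.0004 + 0.0729 + 0.0016 + 0.0121 = 0.1998
O = 0.1681 / √(0.1666 × 0.1998) = 0.1681 / 0.18245 = 0.9213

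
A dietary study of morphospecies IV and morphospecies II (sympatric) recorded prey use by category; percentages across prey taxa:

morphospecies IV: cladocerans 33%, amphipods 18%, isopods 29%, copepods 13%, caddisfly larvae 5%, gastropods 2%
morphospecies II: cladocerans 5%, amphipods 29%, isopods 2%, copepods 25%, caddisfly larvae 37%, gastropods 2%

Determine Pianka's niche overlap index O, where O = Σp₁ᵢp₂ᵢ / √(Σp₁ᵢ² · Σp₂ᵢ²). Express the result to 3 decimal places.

Convert percentages to proportions (divide by 100).
Σ p₁ᵢp₂ᵢ = 0.0165 + 0.0522 + 0.0058 + 0.0325 + 0.0185 + 0.0004 = 0.1259
Σp_1ᵢ² = 0.33² + 0.18² + 0.29² + 0.13² + 0.05² + 0.02² = 0.1089 + 0.0324 + 0.0841 + 0.0169 + 0.0025 + 0.0004 = 0.2452
Σp_2ᵢ² = 0.05² + 0.29² + 0.02² + 0.25² + 0.37² + 0.02² = 0.0025 + 0.0841 + 0.0004 + 0.0625 + 0.1369 + 0.0004 = 0.2868
O = 0.1259 / √(0.2452 × 0.2868) = 0.1259 / 0.265186 = 0.47476

0.475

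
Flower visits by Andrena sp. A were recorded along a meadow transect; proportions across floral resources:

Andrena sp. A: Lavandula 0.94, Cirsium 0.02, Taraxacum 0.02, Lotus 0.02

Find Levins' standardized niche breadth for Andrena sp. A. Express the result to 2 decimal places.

Σpᵢ² = 0.94² + 0.02² + 0.02² + 0.02² = 0.8836 + 0.0004 + 0.0004 + 0.0004 = 0.8848
B = 1 / 0.8848 = 1.1302
Bₛ = (B − 1)/(n − 1) = (1.1302 − 1)/(4 − 1) = 0.1302/3 = 0.0434

0.04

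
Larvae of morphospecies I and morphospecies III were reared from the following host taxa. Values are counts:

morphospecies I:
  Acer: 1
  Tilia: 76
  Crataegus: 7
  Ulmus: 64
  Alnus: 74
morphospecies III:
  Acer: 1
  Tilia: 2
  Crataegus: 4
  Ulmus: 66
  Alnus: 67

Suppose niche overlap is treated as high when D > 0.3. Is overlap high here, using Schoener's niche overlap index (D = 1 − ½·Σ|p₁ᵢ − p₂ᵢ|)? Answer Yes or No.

Proportions for morphospecies I (n=222): 1/222=0.0045, 76/222=0.3423, 7/222=0.0315, 64/222=0.2883, 74/222=0.3333
Proportions for morphospecies III (n=140): 1/140=0.0071, 2/140=0.0143, 4/140=0.0286, 66/140=0.4714, 67/140=0.4786
Σ|p₁ᵢ − p₂ᵢ| = 0.0026 + 0.3280 + 0.0029 + 0.1831 + 0.1453 = 0.6619
D = 1 − ½ × 0.6619 = 1 − 0.33095 = 0.66905
D = 0.66905 > 0.3 → Yes.

Yes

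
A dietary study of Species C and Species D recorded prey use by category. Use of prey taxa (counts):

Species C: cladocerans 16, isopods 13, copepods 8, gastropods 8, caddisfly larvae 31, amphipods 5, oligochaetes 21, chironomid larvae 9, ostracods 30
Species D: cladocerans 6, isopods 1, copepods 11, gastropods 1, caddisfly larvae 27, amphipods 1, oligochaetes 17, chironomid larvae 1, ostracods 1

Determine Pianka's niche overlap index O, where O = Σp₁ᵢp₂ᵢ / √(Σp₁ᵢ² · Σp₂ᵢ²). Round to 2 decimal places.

Proportions for Species C (n=141): 16/141=0.1135, 13/141=0.0922, 8/141=0.0567, 8/141=0.0567, 31/141=0.2199, 5/141=0.0355, 21/141=0.1489, 9/141=0.0638, 30/141=0.2128
Proportions for Species D (n=66): 6/66=0.0909, 1/66=0.0152, 11/66=0.1667, 1/66=0.0152, 27/66=0.4091, 1/66=0.0152, 17/66=0.2576, 1/66=0.0152, 1/66=0.0152
Σ p₁ᵢp₂ᵢ = 0.010317 + 0.001401 + 0.009452 + 0.000862 + 0.089961 + 0.000540 + 0.038357 + 0.000970 + 0.003235 = 0.155095
Σp_1ᵢ² = 0.1135² + 0.0922² + 0.0567² + 0.0567² + 0.2199² + 0.0355² + 0.1489² + 0.0638² + 0.2128² = 0.012882 + 0.008501 + 0.003215 + 0.003215 + 0.048356 + 0.001260 + 0.022171 + 0.004070 + 0.045284 = 0.148954
Σp_2ᵢ² = 0.0909² + 0.0152² + 0.1667² + 0.0152² + 0.4091² + 0.0152² + 0.2576² + 0.0152² + 0.0152² = 0.008263 + 0.000231 + 0.027789 + 0.000231 + 0.167363 + 0.000231 + 0.066358 + 0.000231 + 0.000231 = 0.270928
O = 0.155095 / √(0.148954 × 0.270928) = 0.155095 / 0.2008876 = 0.7720

0.77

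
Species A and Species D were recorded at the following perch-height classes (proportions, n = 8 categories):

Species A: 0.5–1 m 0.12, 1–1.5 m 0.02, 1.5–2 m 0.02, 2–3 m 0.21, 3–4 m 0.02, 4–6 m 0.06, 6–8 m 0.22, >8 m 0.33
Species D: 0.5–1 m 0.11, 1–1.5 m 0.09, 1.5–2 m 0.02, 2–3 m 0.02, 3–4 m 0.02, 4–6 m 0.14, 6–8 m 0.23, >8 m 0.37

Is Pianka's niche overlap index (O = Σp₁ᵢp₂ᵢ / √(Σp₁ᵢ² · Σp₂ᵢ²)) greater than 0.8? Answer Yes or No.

Σ p₁ᵢp₂ᵢ = 0.0132 + 0.0018 + 0.0004 + 0.0042 + 0.0004 + 0.0084 + 0.0506 + 0.1221 = 0.2011
Σp_1ᵢ² = 0.12² + 0.02² + 0.02² + 0.21² + 0.02² + 0.06² + 0.22² + 0.33² = 0.0144 + 0.0004 + 0.0004 + 0.0441 + 0.0004 + 0.0036 + 0.0484 + 0.1089 = 0.2206
Σp_2ᵢ² = 0.11² + 0.09² + 0.02² + 0.02² + 0.02² + 0.14² + 0.23² + 0.37² = 0.0121 + 0.0081 + 0.0004 + 0.0004 + 0.0004 + 0.0196 + 0.0529 + 0.1369 = 0.2308
O = 0.2011 / √(0.2206 × 0.2308) = 0.2011 / 0.22564 = 0.8912
O = 0.8912 > 0.8 → Yes.

Yes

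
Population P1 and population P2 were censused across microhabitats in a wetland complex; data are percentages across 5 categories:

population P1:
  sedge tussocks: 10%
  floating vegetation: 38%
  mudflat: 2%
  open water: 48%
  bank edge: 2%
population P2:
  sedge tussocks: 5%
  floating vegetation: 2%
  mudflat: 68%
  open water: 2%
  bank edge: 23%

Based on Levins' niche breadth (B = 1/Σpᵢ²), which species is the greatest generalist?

Convert percentages to proportions (divide by 100).
Σp_P1ᵢ² = 0.10² + 0.38² + 0.02² + 0.48² + 0.02² = 0.0100 + 0.1444 + 0.0004 + 0.2304 + 0.0004 = 0.3856
B_P1 = 1 / 0.3856 = 2.5934
Σp_P2ᵢ² = 0.05² + 0.02² + 0.68² + 0.02² + 0.23² = 0.0025 + 0.0004 + 0.4624 + 0.0004 + 0.0529 = 0.5186
B_P2 = 1 / 0.5186 = 1.9283
Highest B → broadest niche (most generalist): population P1 (B = 2.59).

population P1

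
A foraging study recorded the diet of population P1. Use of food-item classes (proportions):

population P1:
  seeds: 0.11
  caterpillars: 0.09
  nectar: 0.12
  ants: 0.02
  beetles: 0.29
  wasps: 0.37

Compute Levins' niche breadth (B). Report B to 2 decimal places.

3.91

Σpᵢ² = 0.11² + 0.09² + 0.12² + 0.02² + 0.29² + 0.37² = 0.0121 + 0.0081 + 0.0144 + 0.0004 + 0.0841 + 0.1369 = 0.2560
B = 1 / 0.2560 = 3.9063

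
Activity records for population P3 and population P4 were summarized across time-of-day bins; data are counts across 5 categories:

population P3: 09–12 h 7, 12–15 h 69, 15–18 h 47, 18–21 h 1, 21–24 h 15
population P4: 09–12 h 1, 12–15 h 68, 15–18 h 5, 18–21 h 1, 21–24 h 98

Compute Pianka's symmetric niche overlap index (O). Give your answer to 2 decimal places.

0.63

Proportions for population P3 (n=139): 7/139=0.0504, 69/139=0.4964, 47/139=0.3381, 1/139=0.0072, 15/139=0.1079
Proportions for population P4 (n=173): 1/173=0.0058, 68/173=0.3931, 5/173=0.0289, 1/173=0.0058, 98/173=0.5665
Σ p₁ᵢp₂ᵢ = 0.000292 + 0.195135 + 0.009771 + 0.000042 + 0.061125 = 0.266365
Σp_1ᵢ² = 0.0504² + 0.4964² + 0.3381² + 0.0072² + 0.1079² = 0.002540 + 0.246413 + 0.114312 + 0.000052 + 0.011642 = 0.374959
Σp_2ᵢ² = 0.0058² + 0.3931² + 0.0289² + 0.0058² + 0.5665² = 0.000034 + 0.154528 + 0.000835 + 0.000034 + 0.320922 = 0.476353
O = 0.266365 / √(0.374959 × 0.476353) = 0.266365 / 0.4226261 = 0.6303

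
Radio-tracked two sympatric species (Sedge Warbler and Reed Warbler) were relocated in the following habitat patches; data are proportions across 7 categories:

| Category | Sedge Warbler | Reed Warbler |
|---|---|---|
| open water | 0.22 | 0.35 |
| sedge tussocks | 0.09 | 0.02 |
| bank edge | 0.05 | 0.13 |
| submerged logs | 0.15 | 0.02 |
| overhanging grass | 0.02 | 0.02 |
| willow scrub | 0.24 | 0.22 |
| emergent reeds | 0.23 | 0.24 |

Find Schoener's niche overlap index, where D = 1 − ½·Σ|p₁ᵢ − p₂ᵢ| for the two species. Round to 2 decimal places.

0.78

Σ|p₁ᵢ − p₂ᵢ| = 0.13 + 0.07 + 0.08 + 0.13 + 0.00 + 0.02 + 0.01 = 0.44
D = 1 − ½ × 0.44 = 1 − 0.220 = 0.7800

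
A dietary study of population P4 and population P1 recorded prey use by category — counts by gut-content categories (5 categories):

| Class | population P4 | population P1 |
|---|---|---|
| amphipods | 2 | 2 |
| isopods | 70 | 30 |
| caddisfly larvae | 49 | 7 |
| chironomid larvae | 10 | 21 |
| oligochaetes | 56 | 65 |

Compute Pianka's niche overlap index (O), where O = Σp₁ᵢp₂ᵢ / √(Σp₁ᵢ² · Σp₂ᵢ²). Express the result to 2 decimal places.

Proportions for population P4 (n=187): 2/187=0.0107, 70/187=0.3743, 49/187=0.2620, 10/187=0.0535, 56/187=0.2995
Proportions for population P1 (n=125): 2/125=0.0160, 30/125=0.2400, 7/125=0.0560, 21/125=0.1680, 65/125=0.5200
Σ p₁ᵢp₂ᵢ = 0.000171 + 0.089832 + 0.014672 + 0.008988 + 0.155740 = 0.269403
Σp_1ᵢ² = 0.0107² + 0.3743² + 0.2620² + 0.0535² + 0.2995² = 0.000114 + 0.140100 + 0.068644 + 0.002862 + 0.089700 = 0.301420
Σp_2ᵢ² = 0.0160² + 0.2400² + 0.0560² + 0.1680² + 0.5200² = 0.000256 + 0.057600 + 0.003136 + 0.028224 + 0.270400 = 0.359616
O = 0.269403 / √(0.301420 × 0.359616) = 0.269403 / 0.3292346 = 0.8183

0.82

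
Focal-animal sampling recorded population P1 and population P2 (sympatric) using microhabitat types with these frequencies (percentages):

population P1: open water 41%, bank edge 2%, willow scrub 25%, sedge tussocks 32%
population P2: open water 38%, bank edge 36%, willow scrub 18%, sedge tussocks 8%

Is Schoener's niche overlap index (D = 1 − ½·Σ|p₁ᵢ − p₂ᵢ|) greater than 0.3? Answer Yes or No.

Yes

Convert percentages to proportions (divide by 100).
Σ|p₁ᵢ − p₂ᵢ| = 0.03 + 0.34 + 0.07 + 0.24 = 0.68
D = 1 − ½ × 0.68 = 1 − 0.340 = 0.6600
D = 0.6600 > 0.3 → Yes.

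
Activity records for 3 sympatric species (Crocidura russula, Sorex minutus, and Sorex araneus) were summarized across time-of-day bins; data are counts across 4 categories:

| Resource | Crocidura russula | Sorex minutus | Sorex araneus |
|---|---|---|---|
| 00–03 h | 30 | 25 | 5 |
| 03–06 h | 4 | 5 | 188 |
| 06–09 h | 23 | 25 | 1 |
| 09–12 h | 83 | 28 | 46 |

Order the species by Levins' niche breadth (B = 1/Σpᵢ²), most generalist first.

Proportions for Crocidura russula (n=140): 30/140=0.2143, 4/140=0.0286, 23/140=0.1643, 83/140=0.5929
Proportions for Sorex minutus (n=83): 25/83=0.3012, 5/83=0.0602, 25/83=0.3012, 28/83=0.3373
Proportions for Sorex araneus (n=240): 5/240=0.0208, 188/240=0.7833, 1/240=0.0042, 46/240=0.1917
Σp_russᵢ² = 0.2143² + 0.0286² + 0.1643² + 0.5929² = 0.045924 + 0.000818 + 0.026994 + 0.351530 = 0.425266
B_russ = 1 / 0.425266 = 2.3515
Σp_minuᵢ² = 0.3012² + 0.0602² + 0.3012² + 0.3373² = 0.090721 + 0.003624 + 0.090721 + 0.113771 = 0.298837
B_minu = 1 / 0.298837 = 3.3463
Σp_aranᵢ² = 0.0208² + 0.7833² + 0.0042² + 0.1917² = 0.000433 + 0.613559 + 0.000018 + 0.036749 = 0.650759
B_aran = 1 / 0.650759 = 1.5367
Ranking by B (broadest → narrowest): Sorex minutus (3.35) > Crocidura russula (2.35) > Sorex araneus (1.54)

Sorex minutus > Crocidura russula > Sorex araneus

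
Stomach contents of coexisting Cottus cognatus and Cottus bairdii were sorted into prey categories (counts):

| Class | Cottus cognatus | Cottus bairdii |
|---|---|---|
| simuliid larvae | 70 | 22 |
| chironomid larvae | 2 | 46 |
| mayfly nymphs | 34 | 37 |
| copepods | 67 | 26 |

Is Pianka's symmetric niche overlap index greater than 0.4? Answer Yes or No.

Yes

Proportions for Cottus cognatus (n=173): 70/173=0.4046, 2/173=0.0116, 34/173=0.1965, 67/173=0.3873
Proportions for Cottus bairdii (n=131): 22/131=0.1679, 46/131=0.3511, 37/131=0.2824, 26/131=0.1985
Σ p₁ᵢp₂ᵢ = 0.067932 + 0.004073 + 0.055492 + 0.076879 = 0.204376
Σp_1ᵢ² = 0.4046² + 0.0116² + 0.1965² + 0.3873² = 0.163701 + 0.000135 + 0.038612 + 0.150001 = 0.352449
Σp_2ᵢ² = 0.1679² + 0.3511² + 0.2824² + 0.1985² = 0.028190 + 0.123271 + 0.079750 + 0.039402 = 0.270613
O = 0.204376 / √(0.352449 × 0.270613) = 0.204376 / 0.3088321 = 0.6618
O = 0.6618 > 0.4 → Yes.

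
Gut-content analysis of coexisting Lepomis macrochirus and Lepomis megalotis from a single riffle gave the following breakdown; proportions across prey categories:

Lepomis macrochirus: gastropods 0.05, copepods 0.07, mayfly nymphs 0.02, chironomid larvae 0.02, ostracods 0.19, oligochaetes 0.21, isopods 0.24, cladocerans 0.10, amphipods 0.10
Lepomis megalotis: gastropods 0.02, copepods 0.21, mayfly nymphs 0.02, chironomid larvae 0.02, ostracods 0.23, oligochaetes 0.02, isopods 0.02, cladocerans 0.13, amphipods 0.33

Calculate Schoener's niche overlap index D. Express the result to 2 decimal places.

Σ|p₁ᵢ − p₂ᵢ| = 0.03 + 0.14 + 0.00 + 0.00 + 0.04 + 0.19 + 0.22 + 0.03 + 0.23 = 0.88
D = 1 − ½ × 0.88 = 1 − 0.440 = 0.5600

0.56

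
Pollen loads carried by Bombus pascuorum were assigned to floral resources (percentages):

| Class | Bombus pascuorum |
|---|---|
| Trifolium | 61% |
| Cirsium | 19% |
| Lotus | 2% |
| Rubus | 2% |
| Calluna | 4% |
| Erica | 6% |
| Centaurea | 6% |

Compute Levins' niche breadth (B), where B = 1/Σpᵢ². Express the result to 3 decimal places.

Convert percentages to proportions (divide by 100).
Σpᵢ² = 0.61² + 0.19² + 0.02² + 0.02² + 0.04² + 0.06² + 0.06² = 0.3721 + 0.0361 + 0.0004 + 0.0004 + 0.0016 + 0.0036 + 0.0036 = 0.4178
B = 1 / 0.4178 = 2.39349

2.393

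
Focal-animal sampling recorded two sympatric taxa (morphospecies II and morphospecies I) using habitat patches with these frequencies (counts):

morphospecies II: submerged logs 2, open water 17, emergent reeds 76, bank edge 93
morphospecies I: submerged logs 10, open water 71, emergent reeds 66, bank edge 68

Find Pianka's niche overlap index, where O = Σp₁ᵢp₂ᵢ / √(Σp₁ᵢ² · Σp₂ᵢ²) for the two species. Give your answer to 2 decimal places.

0.87

Proportions for morphospecies II (n=188): 2/188=0.0106, 17/188=0.0904, 76/188=0.4043, 93/188=0.4947
Proportions for morphospecies I (n=215): 10/215=0.0465, 71/215=0.3302, 66/215=0.3070, 68/215=0.3163
Σ p₁ᵢp₂ᵢ = 0.000493 + 0.029850 + 0.124120 + 0.156474 = 0.310937
Σp_1ᵢ² = 0.0106² + 0.0904² + 0.4043² + 0.4947² = 0.000112 + 0.008172 + 0.163458 + 0.244728 = 0.416470
Σp_2ᵢ² = 0.0465² + 0.3302² + 0.3070² + 0.3163² = 0.002162 + 0.109032 + 0.094249 + 0.100046 = 0.305489
O = 0.310937 / √(0.416470 × 0.305489) = 0.310937 / 0.3566889 = 0.8717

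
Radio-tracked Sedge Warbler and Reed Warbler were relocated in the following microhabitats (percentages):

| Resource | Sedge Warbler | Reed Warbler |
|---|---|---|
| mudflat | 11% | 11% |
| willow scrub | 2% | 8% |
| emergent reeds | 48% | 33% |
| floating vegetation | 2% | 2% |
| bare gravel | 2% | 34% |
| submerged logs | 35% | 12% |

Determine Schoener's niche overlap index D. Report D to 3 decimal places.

Convert percentages to proportions (divide by 100).
Σ|p₁ᵢ − p₂ᵢ| = 0.00 + 0.06 + 0.15 + 0.00 + 0.32 + 0.23 = 0.76
D = 1 − ½ × 0.76 = 1 − 0.380 = 0.62000

0.620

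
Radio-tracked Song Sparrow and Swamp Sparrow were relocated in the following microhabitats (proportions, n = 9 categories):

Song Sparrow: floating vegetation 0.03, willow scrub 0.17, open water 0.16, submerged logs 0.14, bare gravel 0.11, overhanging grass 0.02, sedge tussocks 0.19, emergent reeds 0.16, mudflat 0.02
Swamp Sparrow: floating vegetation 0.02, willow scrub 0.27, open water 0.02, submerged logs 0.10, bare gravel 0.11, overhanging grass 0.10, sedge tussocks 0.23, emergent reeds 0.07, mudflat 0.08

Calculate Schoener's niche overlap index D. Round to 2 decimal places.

0.72

Σ|p₁ᵢ − p₂ᵢ| = 0.01 + 0.10 + 0.14 + 0.04 + 0.00 + 0.08 + 0.04 + 0.09 + 0.06 = 0.56
D = 1 − ½ × 0.56 = 1 − 0.280 = 0.7200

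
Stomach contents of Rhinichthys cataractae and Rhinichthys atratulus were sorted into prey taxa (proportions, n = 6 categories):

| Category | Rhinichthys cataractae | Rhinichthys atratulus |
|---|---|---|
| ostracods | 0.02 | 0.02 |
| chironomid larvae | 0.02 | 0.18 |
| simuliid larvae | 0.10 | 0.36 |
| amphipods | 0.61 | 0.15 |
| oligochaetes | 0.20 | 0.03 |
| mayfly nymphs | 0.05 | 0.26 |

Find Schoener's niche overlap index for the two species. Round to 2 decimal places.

Σ|p₁ᵢ − p₂ᵢ| = 0.00 + 0.16 + 0.26 + 0.46 + 0.17 + 0.21 = 1.26
D = 1 − ½ × 1.26 = 1 − 0.630 = 0.3700

0.37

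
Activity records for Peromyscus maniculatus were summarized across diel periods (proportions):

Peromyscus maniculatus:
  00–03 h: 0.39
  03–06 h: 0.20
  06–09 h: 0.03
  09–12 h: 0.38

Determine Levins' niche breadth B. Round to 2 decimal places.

Σpᵢ² = 0.39² + 0.20² + 0.03² + 0.38² = 0.1521 + 0.0400 + 0.0009 + 0.1444 = 0.3374
B = 1 / 0.3374 = 2.9638

2.96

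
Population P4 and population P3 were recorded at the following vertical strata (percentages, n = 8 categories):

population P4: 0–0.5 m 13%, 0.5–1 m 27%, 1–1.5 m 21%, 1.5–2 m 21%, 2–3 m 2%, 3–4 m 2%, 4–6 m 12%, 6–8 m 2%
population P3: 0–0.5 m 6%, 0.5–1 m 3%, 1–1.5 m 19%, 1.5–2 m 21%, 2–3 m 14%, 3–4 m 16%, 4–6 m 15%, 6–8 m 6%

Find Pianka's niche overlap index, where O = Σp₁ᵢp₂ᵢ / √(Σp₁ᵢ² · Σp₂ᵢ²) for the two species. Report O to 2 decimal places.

Convert percentages to proportions (divide by 100).
Σ p₁ᵢp₂ᵢ = 0.0078 + 0.0081 + 0.0399 + 0.0441 + 0.0028 + 0.0032 + 0.0180 + 0.0012 = 0.1251
Σp_1ᵢ² = 0.13² + 0.27² + 0.21² + 0.21² + 0.02² + 0.02² + 0.12² + 0.02² = 0.0169 + 0.0729 + 0.0441 + 0.0441 + 0.0004 + 0.0004 + 0.0144 + 0.0004 = 0.1936
Σp_2ᵢ² = 0.06² + 0.03² + 0.19² + 0.21² + 0.14² + 0.16² + 0.15² + 0.06² = 0.0036 + 0.0009 + 0.0361 + 0.0441 + 0.0196 + 0.0256 + 0.0225 + 0.0036 = 0.1560
O = 0.1251 / √(0.1936 × 0.1560) = 0.1251 / 0.17379 = 0.7198

0.72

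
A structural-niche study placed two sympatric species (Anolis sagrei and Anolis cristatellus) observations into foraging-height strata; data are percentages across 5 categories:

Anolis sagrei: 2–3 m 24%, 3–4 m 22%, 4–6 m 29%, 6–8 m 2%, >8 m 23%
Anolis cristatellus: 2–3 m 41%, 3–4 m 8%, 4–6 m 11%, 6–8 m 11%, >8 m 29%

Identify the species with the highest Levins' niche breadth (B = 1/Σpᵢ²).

Anolis sagrei

Convert percentages to proportions (divide by 100).
Σp_sagrᵢ² = 0.24² + 0.22² + 0.29² + 0.02² + 0.23² = 0.0576 + 0.0484 + 0.0841 + 0.0004 + 0.0529 = 0.2434
B_sagr = 1 / 0.2434 = 4.1085
Σp_crisᵢ² = 0.41² + 0.08² + 0.11² + 0.11² + 0.29² = 0.1681 + 0.0064 + 0.0121 + 0.0121 + 0.0841 = 0.2828
B_cris = 1 / 0.2828 = 3.5361
Highest B → broadest niche (most generalist): Anolis sagrei (B = 4.11).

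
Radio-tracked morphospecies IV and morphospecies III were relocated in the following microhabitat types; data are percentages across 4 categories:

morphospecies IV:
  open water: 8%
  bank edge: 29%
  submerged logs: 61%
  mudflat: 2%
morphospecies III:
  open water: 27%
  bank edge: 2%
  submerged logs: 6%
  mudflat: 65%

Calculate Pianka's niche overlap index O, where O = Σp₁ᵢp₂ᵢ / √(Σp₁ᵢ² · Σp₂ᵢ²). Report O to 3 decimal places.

Convert percentages to proportions (divide by 100).
Σ p₁ᵢp₂ᵢ = 0.0216 + 0.0058 + 0.0366 + 0.0130 = 0.0770
Σp_1ᵢ² = 0.08² + 0.29² + 0.61² + 0.02² = 0.0064 + 0.0841 + 0.3721 + 0.0004 = 0.4630
Σp_2ᵢ² = 0.27² + 0.02² + 0.06² + 0.65² = 0.0729 + 0.0004 + 0.0036 + 0.4225 = 0.4994
O = 0.0770 / √(0.4630 × 0.4994) = 0.0770 / 0.480856 = 0.16013

0.160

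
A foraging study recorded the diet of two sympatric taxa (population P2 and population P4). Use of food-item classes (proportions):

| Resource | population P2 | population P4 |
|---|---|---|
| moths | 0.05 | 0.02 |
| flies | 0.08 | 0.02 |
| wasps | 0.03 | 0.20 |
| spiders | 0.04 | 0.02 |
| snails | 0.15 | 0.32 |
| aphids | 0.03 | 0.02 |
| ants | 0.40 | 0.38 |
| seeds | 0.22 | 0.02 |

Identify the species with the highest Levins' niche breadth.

Σp_P2ᵢ² = 0.05² + 0.08² + 0.03² + 0.04² + 0.15² + 0.03² + 0.40² + 0.22² = 0.0025 + 0.0064 + 0.0009 + 0.0016 + 0.0225 + 0.0009 + 0.1600 + 0.0484 = 0.2432
B_P2 = 1 / 0.2432 = 4.1118
Σp_P4ᵢ² = 0.02² + 0.02² + 0.20² + 0.02² + 0.32² + 0.02² + 0.38² + 0.02² = 0.0004 + 0.0004 + 0.0400 + 0.0004 + 0.1024 + 0.0004 + 0.1444 + 0.0004 = 0.2888
B_P4 = 1 / 0.2888 = 3.4626
Highest B → broadest niche (most generalist): population P2 (B = 4.11).

population P2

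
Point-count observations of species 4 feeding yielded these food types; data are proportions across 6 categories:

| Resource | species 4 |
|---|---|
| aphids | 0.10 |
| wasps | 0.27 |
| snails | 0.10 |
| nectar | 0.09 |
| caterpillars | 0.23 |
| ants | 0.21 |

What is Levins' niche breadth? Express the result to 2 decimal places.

Σpᵢ² = 0.10² + 0.27² + 0.10² + 0.09² + 0.23² + 0.21² = 0.0100 + 0.0729 + 0.0100 + 0.0081 + 0.0529 + 0.0441 = 0.1980
B = 1 / 0.1980 = 5.0505

5.05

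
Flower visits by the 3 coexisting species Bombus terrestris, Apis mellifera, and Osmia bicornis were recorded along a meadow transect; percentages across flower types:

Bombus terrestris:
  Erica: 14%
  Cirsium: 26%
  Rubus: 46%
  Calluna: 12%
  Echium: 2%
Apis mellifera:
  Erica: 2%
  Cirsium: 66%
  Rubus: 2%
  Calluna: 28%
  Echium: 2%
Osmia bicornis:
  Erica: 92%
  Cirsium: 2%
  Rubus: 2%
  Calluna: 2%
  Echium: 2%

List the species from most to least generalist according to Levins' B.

Bombus terrestris > Apis mellifera > Osmia bicornis

Convert percentages to proportions (divide by 100).
Σp_terrᵢ² = 0.14² + 0.26² + 0.46² + 0.12² + 0.02² = 0.0196 + 0.0676 + 0.2116 + 0.0144 + 0.0004 = 0.3136
B_terr = 1 / 0.3136 = 3.1888
Σp_mellᵢ² = 0.02² + 0.66² + 0.02² + 0.28² + 0.02² = 0.0004 + 0.4356 + 0.0004 + 0.0784 + 0.0004 = 0.5152
B_mell = 1 / 0.5152 = 1.9410
Σp_bicoᵢ² = 0.92² + 0.02² + 0.02² + 0.02² + 0.02² = 0.8464 + 0.0004 + 0.0004 + 0.0004 + 0.0004 = 0.8480
B_bico = 1 / 0.8480 = 1.1792
Ranking by B (broadest → narrowest): Bombus terrestris (3.19) > Apis mellifera (1.94) > Osmia bicornis (1.18)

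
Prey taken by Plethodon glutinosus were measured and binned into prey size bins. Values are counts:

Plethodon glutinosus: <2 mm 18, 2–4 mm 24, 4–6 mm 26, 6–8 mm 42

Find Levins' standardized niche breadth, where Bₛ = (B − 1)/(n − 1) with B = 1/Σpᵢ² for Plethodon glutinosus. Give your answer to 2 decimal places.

0.87

Proportions for Plethodon glutinosus (n=110): 18/110=0.1636, 24/110=0.2182, 26/110=0.2364, 42/110=0.3818
Σpᵢ² = 0.1636² + 0.2182² + 0.2364² + 0.3818² = 0.026765 + 0.047611 + 0.055885 + 0.145771 = 0.276032
B = 1 / 0.276032 = 3.6228
Bₛ = (B − 1)/(n − 1) = (3.6228 − 1)/(4 − 1) = 2.6228/3 = 0.8743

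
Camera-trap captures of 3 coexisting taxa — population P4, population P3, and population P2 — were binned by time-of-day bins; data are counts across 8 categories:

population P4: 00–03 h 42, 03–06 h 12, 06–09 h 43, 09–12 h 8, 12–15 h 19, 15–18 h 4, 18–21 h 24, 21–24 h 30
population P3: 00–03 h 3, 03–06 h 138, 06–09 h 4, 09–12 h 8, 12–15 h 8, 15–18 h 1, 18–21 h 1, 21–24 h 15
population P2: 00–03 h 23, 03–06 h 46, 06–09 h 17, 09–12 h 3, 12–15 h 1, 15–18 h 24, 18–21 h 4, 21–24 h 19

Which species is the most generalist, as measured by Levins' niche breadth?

Proportions for population P4 (n=182): 42/182=0.2308, 12/182=0.0659, 43/182=0.2363, 8/182=0.0440, 19/182=0.1044, 4/182=0.0220, 24/182=0.1319, 30/182=0.1648
Proportions for population P3 (n=178): 3/178=0.0169, 138/178=0.7753, 4/178=0.0225, 8/178=0.0449, 8/178=0.0449, 1/178=0.0056, 1/178=0.0056, 15/178=0.0843
Proportions for population P2 (n=137): 23/137=0.1679, 46/137=0.3358, 17/137=0.1241, 3/137=0.0219, 1/137=0.0073, 24/137=0.1752, 4/137=0.0292, 19/137=0.1387
Σp_P4ᵢ² = 0.2308² + 0.0659² + 0.2363² + 0.0440² + 0.1044² + 0.0220² + 0.1319² + 0.1648² = 0.053269 + 0.004343 + 0.055838 + 0.001936 + 0.010899 + 0.000484 + 0.017398 + 0.027159 = 0.171326
B_P4 = 1 / 0.171326 = 5.8368
Σp_P3ᵢ² = 0.0169² + 0.7753² + 0.0225² + 0.0449² + 0.0449² + 0.0056² + 0.0056² + 0.0843² = 0.000286 + 0.601090 + 0.000506 + 0.002016 + 0.002016 + 0.000031 + 0.000031 + 0.007106 = 0.613082
B_P3 = 1 / 0.613082 = 1.6311
Σp_P2ᵢ² = 0.1679² + 0.3358² + 0.1241² + 0.0219² + 0.0073² + 0.1752² + 0.0292² + 0.1387² = 0.028190 + 0.112762 + 0.015401 + 0.000480 + 0.000053 + 0.030695 + 0.000853 + 0.019238 = 0.207672
B_P2 = 1 / 0.207672 = 4.8153
Highest B → broadest niche (most generalist): population P4 (B = 5.84).

population P4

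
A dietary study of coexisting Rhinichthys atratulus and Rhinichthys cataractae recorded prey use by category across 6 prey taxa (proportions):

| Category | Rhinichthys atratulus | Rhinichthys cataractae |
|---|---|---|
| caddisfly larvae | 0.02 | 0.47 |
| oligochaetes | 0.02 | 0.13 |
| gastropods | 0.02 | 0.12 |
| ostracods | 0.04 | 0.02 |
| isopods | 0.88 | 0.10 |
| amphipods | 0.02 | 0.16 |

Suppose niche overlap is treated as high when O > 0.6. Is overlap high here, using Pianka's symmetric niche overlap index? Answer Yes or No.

Σ p₁ᵢp₂ᵢ = 0.0094 + 0.0026 + 0.0024 + 0.0008 + 0.0880 + 0.0032 = 0.1064
Σp_1ᵢ² = 0.02² + 0.02² + 0.02² + 0.04² + 0.88² + 0.02² = 0.0004 + 0.0004 + 0.0004 + 0.0016 + 0.7744 + 0.0004 = 0.7776
Σp_2ᵢ² = 0.47² + 0.13² + 0.12² + 0.02² + 0.10² + 0.16² = 0.2209 + 0.0169 + 0.0144 + 0.0004 + 0.0100 + 0.0256 = 0.2882
O = 0.1064 / √(0.7776 × 0.2882) = 0.1064 / 0.47340 = 0.2248
O = 0.2248 < 0.6 → No.

No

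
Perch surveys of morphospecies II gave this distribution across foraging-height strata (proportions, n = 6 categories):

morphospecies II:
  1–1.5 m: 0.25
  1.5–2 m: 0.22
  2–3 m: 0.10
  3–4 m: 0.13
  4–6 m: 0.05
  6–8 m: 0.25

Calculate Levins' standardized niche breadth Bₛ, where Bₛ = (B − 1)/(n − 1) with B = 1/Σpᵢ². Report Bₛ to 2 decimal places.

0.79

Σpᵢ² = 0.25² + 0.22² + 0.10² + 0.13² + 0.05² + 0.25² = 0.0625 + 0.0484 + 0.0100 + 0.0169 + 0.0025 + 0.0625 = 0.2028
B = 1 / 0.2028 = 4.9310
Bₛ = (B − 1)/(n − 1) = (4.9310 − 1)/(6 − 1) = 3.9310/5 = 0.7862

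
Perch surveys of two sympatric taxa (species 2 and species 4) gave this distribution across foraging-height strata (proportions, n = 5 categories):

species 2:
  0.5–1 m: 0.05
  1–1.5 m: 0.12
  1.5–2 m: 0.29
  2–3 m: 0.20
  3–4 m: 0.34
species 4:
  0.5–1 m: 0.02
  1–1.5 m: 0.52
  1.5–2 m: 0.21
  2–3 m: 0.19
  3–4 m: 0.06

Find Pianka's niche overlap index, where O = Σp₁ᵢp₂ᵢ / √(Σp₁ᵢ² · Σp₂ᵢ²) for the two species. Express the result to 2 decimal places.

Σ p₁ᵢp₂ᵢ = 0.0010 + 0.0624 + 0.0609 + 0.0380 + 0.0204 = 0.1827
Σp_1ᵢ² = 0.05² + 0.12² + 0.29² + 0.20² + 0.34² = 0.0025 + 0.0144 + 0.0841 + 0.0400 + 0.1156 = 0.2566
Σp_2ᵢ² = 0.02² + 0.52² + 0.21² + 0.19² + 0.06² = 0.0004 + 0.2704 + 0.0441 + 0.0361 + 0.0036 = 0.3546
O = 0.1827 / √(0.2566 × 0.3546) = 0.1827 / 0.30165 = 0.6057

0.61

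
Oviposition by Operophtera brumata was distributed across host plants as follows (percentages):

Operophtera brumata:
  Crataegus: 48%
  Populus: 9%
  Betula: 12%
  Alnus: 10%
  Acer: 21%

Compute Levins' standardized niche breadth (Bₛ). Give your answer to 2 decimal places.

Convert percentages to proportions (divide by 100).
Σpᵢ² = 0.48² + 0.09² + 0.12² + 0.10² + 0.21² = 0.2304 + 0.0081 + 0.0144 + 0.0100 + 0.0441 = 0.3070
B = 1 / 0.3070 = 3.2573
Bₛ = (B − 1)/(n − 1) = (3.2573 − 1)/(5 − 1) = 2.2573/4 = 0.5643

0.56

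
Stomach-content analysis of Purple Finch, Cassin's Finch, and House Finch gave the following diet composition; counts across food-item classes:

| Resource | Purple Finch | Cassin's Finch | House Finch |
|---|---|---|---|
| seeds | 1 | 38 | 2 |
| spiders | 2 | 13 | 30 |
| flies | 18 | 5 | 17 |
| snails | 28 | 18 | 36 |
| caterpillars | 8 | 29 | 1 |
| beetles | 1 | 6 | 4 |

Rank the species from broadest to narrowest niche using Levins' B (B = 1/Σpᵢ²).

Cassin's Finch > House Finch > Purple Finch

Proportions for Purple Finch (n=58): 1/58=0.0172, 2/58=0.0345, 18/58=0.3103, 28/58=0.4828, 8/58=0.1379, 1/58=0.0172
Proportions for Cassin's Finch (n=109): 38/109=0.3486, 13/109=0.1193, 5/109=0.0459, 18/109=0.1651, 29/109=0.2661, 6/109=0.0550
Proportions for House Finch (n=90): 2/90=0.0222, 30/90=0.3333, 17/90=0.1889, 36/90=0.4000, 1/90=0.0111, 4/90=0.0444
Σp_Purpᵢ² = 0.0172² + 0.0345² + 0.3103² + 0.4828² + 0.1379² + 0.0172² = 0.000296 + 0.001190 + 0.096286 + 0.233096 + 0.019016 + 0.000296 = 0.350180
B_Purp = 1 / 0.350180 = 2.8557
Σp_Cassᵢ² = 0.3486² + 0.1193² + 0.0459² + 0.1651² + 0.2661² + 0.0550² = 0.121522 + 0.014232 + 0.002107 + 0.027258 + 0.070809 + 0.003025 = 0.238953
B_Cass = 1 / 0.238953 = 4.1849
Σp_Housᵢ² = 0.0222² + 0.3333² + 0.1889² + 0.4000² + 0.0111² + 0.0444² = 0.000493 + 0.111089 + 0.035683 + 0.160000 + 0.000123 + 0.001971 = 0.309359
B_Hous = 1 / 0.309359 = 3.2325
Ranking by B (broadest → narrowest): Cassin's Finch (4.18) > House Finch (3.23) > Purple Finch (2.86)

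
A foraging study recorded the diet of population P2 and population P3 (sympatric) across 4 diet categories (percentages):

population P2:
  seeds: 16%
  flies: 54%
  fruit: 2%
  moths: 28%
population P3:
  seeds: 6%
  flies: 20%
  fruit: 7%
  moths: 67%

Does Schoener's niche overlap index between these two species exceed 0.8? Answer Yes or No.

Convert percentages to proportions (divide by 100).
Σ|p₁ᵢ − p₂ᵢ| = 0.10 + 0.34 + 0.05 + 0.39 = 0.88
D = 1 − ½ × 0.88 = 1 − 0.440 = 0.5600
D = 0.5600 < 0.8 → No.

No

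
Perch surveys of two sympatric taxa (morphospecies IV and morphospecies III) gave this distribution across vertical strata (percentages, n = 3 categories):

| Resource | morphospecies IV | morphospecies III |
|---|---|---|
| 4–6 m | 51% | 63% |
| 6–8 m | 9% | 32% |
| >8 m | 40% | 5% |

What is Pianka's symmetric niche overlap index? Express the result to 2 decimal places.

Convert percentages to proportions (divide by 100).
Σ p₁ᵢp₂ᵢ = 0.3213 + 0.0288 + 0.0200 = 0.3701
Σp_1ᵢ² = 0.51² + 0.09² + 0.40² = 0.2601 + 0.0081 + 0.1600 = 0.4282
Σp_2ᵢ² = 0.63² + 0.32² + 0.05² = 0.3969 + 0.1024 + 0.0025 = 0.5018
O = 0.3701 / √(0.4282 × 0.5018) = 0.3701 / 0.46354 = 0.7984

0.80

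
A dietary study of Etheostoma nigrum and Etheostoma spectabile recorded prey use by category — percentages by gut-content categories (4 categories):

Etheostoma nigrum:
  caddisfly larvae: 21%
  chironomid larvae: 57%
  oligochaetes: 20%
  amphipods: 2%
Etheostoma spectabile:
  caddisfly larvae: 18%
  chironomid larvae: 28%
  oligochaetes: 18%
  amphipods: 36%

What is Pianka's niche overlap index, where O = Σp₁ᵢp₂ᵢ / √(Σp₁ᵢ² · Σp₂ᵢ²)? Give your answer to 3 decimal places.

Convert percentages to proportions (divide by 100).
Σ p₁ᵢp₂ᵢ = 0.0378 + 0.1596 + 0.0360 + 0.0072 = 0.2406
Σp_1ᵢ² = 0.21² + 0.57² + 0.20² + 0.02² = 0.0441 + 0.3249 + 0.0400 + 0.0004 = 0.4094
Σp_2ᵢ² = 0.18² + 0.28² + 0.18² + 0.36² = 0.0324 + 0.0784 + 0.0324 + 0.1296 = 0.2728
O = 0.2406 / √(0.4094 × 0.2728) = 0.2406 / 0.334192 = 0.71995

0.720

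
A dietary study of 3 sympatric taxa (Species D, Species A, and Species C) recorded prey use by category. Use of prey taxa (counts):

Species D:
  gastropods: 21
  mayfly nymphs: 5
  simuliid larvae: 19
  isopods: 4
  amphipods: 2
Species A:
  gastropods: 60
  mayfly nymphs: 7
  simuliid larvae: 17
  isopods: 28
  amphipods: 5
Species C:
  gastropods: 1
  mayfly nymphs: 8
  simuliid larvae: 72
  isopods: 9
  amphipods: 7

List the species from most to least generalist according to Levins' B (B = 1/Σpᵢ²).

Species D > Species A > Species C

Proportions for Species D (n=51): 21/51=0.4118, 5/51=0.0980, 19/51=0.3725, 4/51=0.0784, 2/51=0.0392
Proportions for Species A (n=117): 60/117=0.5128, 7/117=0.0598, 17/117=0.1453, 28/117=0.2393, 5/117=0.0427
Proportions for Species C (n=97): 1/97=0.0103, 8/97=0.0825, 72/97=0.7423, 9/97=0.0928, 7/97=0.0722
Σp_Dᵢ² = 0.4118² + 0.0980² + 0.3725² + 0.0784² + 0.0392² = 0.169579 + 0.009604 + 0.138756 + 0.006147 + 0.001537 = 0.325623
B_D = 1 / 0.325623 = 3.0710
Σp_Aᵢ² = 0.5128² + 0.0598² + 0.1453² + 0.2393² + 0.0427² = 0.262964 + 0.003576 + 0.021112 + 0.057264 + 0.001823 = 0.346739
B_A = 1 / 0.346739 = 2.8840
Σp_Cᵢ² = 0.0103² + 0.0825² + 0.7423² + 0.0928² + 0.0722² = 0.000106 + 0.006806 + 0.551009 + 0.008612 + 0.005213 = 0.571746
B_C = 1 / 0.571746 = 1.7490
Ranking by B (broadest → narrowest): Species D (3.07) > Species A (2.88) > Species C (1.75)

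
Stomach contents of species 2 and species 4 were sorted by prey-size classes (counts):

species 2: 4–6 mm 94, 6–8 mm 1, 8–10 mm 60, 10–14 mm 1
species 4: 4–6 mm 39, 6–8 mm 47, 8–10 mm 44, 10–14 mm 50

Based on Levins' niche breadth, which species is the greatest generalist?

Proportions for species 2 (n=156): 94/156=0.6026, 1/156=0.0064, 60/156=0.3846, 1/156=0.0064
Proportions for species 4 (n=180): 39/180=0.2167, 47/180=0.2611, 44/180=0.2444, 50/180=0.2778
Σp_2ᵢ² = 0.6026² + 0.0064² + 0.3846² + 0.0064² = 0.363127 + 0.000041 + 0.147917 + 0.000041 = 0.511126
B_2 = 1 / 0.511126 = 1.9565
Σp_4ᵢ² = 0.2167² + 0.2611² + 0.2444² + 0.2778² = 0.046959 + 0.068173 + 0.059731 + 0.077173 = 0.252036
B_4 = 1 / 0.252036 = 3.9677
Highest B → broadest niche (most generalist): species 4 (B = 3.97).

species 4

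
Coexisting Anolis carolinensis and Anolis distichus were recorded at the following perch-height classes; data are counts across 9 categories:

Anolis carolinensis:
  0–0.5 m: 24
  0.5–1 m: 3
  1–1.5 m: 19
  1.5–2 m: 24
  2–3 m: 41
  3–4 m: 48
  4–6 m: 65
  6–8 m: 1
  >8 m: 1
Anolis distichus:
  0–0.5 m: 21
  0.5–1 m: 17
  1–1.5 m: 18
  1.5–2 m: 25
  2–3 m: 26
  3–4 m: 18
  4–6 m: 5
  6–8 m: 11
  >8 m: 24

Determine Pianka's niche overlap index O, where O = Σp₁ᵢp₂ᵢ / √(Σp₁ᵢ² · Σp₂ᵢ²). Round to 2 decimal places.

0.66

Proportions for Anolis carolinensis (n=226): 24/226=0.1062, 3/226=0.0133, 19/226=0.0841, 24/226=0.1062, 41/226=0.1814, 48/226=0.2124, 65/226=0.2876, 1/226=0.0044, 1/226=0.0044
Proportions for Anolis distichus (n=165): 21/165=0.1273, 17/165=0.1030, 18/165=0.1091, 25/165=0.1515, 26/165=0.1576, 18/165=0.1091, 5/165=0.0303, 11/165=0.0667, 24/165=0.1455
Σ p₁ᵢp₂ᵢ = 0.013519 + 0.001370 + 0.009175 + 0.016089 + 0.028589 + 0.023173 + 0.008714 + 0.000293 + 0.000640 = 0.101562
Σp_1ᵢ² = 0.1062² + 0.0133² + 0.0841² + 0.1062² + 0.1814² + 0.2124² + 0.2876² + 0.0044² + 0.0044² = 0.011278 + 0.000177 + 0.007073 + 0.011278 + 0.032906 + 0.045114 + 0.082714 + 0.000019 + 0.000019 = 0.190578
Σp_2ᵢ² = 0.1273² + 0.1030² + 0.1091² + 0.1515² + 0.1576² + 0.1091² + 0.0303² + 0.0667² + 0.1455² = 0.016205 + 0.010609 + 0.011903 + 0.022952 + 0.024838 + 0.011903 + 0.000918 + 0.004449 + 0.021170 = 0.124947
O = 0.101562 / √(0.190578 × 0.124947) = 0.101562 / 0.1543119 = 0.6582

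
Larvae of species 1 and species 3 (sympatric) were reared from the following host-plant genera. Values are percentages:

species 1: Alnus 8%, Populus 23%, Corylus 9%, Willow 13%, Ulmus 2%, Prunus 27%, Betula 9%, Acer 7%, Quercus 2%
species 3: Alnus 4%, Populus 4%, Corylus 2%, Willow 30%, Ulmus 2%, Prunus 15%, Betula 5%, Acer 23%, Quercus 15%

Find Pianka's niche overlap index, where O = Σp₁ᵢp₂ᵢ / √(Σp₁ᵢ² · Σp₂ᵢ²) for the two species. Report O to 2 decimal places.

Convert percentages to proportions (divide by 100).
Σ p₁ᵢp₂ᵢ = 0.0032 + 0.0092 + 0.0018 + 0.0390 + 0.0004 + 0.0405 + 0.0045 + 0.0161 + 0.0030 = 0.1177
Σp_1ᵢ² = 0.08² + 0.23² + 0.09² + 0.13² + 0.02² + 0.27² + 0.09² + 0.07² + 0.02² = 0.0064 + 0.0529 + 0.0081 + 0.0169 + 0.0004 + 0.0729 + 0.0081 + 0.0049 + 0.0004 = 0.1710
Σp_2ᵢ² = 0.04² + 0.04² + 0.02² + 0.30² + 0.02² + 0.15² + 0.05² + 0.23² + 0.15² = 0.0016 + 0.0016 + 0.0004 + 0.0900 + 0.0004 + 0.0225 + 0.0025 + 0.0529 + 0.0225 = 0.1944
O = 0.1177 / √(0.1710 × 0.1944) = 0.1177 / 0.18232 = 0.6456

0.65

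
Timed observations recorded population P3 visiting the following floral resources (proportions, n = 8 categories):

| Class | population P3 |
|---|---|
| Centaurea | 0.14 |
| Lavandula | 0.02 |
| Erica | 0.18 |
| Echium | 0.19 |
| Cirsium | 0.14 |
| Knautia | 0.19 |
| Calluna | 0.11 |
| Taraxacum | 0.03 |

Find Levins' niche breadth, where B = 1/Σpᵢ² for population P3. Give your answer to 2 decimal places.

Σpᵢ² = 0.14² + 0.02² + 0.18² + 0.19² + 0.14² + 0.19² + 0.11² + 0.03² = 0.0196 + 0.0004 + 0.0324 + 0.0361 + 0.0196 + 0.0361 + 0.0121 + 0.0009 = 0.1572
B = 1 / 0.1572 = 6.3613

6.36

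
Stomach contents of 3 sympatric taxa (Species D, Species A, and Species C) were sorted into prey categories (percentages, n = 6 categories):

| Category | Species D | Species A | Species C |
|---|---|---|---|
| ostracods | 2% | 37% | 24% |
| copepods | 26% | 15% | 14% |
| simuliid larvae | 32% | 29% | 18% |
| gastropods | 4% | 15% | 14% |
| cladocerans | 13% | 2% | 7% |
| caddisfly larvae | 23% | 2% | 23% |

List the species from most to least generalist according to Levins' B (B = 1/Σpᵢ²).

Species C > Species D > Species A

Convert percentages to proportions (divide by 100).
Σp_Dᵢ² = 0.02² + 0.26² + 0.32² + 0.04² + 0.13² + 0.23² = 0.0004 + 0.0676 + 0.1024 + 0.0016 + 0.0169 + 0.0529 = 0.2418
B_D = 1 / 0.2418 = 4.1356
Σp_Aᵢ² = 0.37² + 0.15² + 0.29² + 0.15² + 0.02² + 0.02² = 0.1369 + 0.0225 + 0.0841 + 0.0225 + 0.0004 + 0.0004 = 0.2668
B_A = 1 / 0.2668 = 3.7481
Σp_Cᵢ² = 0.24² + 0.14² + 0.18² + 0.14² + 0.07² + 0.23² = 0.0576 + 0.0196 + 0.0324 + 0.0196 + 0.0049 + 0.0529 = 0.1870
B_C = 1 / 0.1870 = 5.3476
Ranking by B (broadest → narrowest): Species C (5.35) > Species D (4.14) > Species A (3.75)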